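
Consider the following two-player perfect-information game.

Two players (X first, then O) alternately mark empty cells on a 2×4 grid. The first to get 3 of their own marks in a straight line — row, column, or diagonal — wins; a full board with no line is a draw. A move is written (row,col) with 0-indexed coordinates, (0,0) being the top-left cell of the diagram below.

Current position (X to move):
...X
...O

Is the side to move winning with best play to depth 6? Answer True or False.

X winning at [...X/...O]: False

[...X/...O] X move#1: (0,0):+0/X..X/...O*, (0,1):+0/.X.X/...O, (0,2):+0/..XX/...O, (1,0):+0/...X/X..O, (1,1):+0/...X/.X.O, (1,2):+0/...X/..XO
[X..X/...O] O move#2: (0,1):+0/XO.X/...O*, (0,2):+0/X.OX/...O, (1,0):+0/X..X/O..O, (1,1):+0/X..X/.O.O, (1,2):+0/X..X/..OO
[XO.X/...O] X move#3: (0,2):+0/XOXX/...O*, (1,0):+0/XO.X/X..O, (1,1):+0/XO.X/.X.O, (1,2):+0/XO.X/..XO
[XOXX/...O] O move#4: (1,0):+0/XOXX/O..O*, (1,1):+0/XOXX/.O.O, (1,2):+0/XOXX/..OO
[XOXX/O..O] X move#5: (1,1):+0/XOXX/OX.O*, (1,2):+0/XOXX/O.XO
[XOXX/OX.O] O move#6: (1,2):+0/XOXX/OXOO*
[XOXX/OXOO] end (terminal +0, X#7); searched ...X/...O to 6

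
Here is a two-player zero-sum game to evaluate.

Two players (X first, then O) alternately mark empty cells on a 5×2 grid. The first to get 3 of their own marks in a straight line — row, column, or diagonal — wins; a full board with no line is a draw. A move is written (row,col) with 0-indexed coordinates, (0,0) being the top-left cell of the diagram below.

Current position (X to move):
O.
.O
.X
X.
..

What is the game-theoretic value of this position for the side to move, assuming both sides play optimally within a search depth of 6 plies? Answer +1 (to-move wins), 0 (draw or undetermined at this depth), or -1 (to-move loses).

ply 1, X at O./.O/.X/X./.. | (0,1)=+0→OX/.O/.X/X./..; (1,0)=+0→O./XO/.X/X./..; (2,0)=+1→O./.O/XX/X./..*; (3,1)=+1→O./.O/.X/XX/..; (4,0)=+0→O./.O/.X/X./X.; (4,1)=+1→O./.O/.X/X./.X
ply 2, O at O./.O/XX/X./.. | (0,1)=-1→OO/.O/XX/X./..*; (1,0)=-1→O./OO/XX/X./..; (3,1)=-1→O./.O/XX/XO/..; (4,0)=-1→O./.O/XX/X./O.; (4,1)=-1→O./.O/XX/X./.O
ply 3, X at OO/.O/XX/X./.. | (1,0)=+1→OO/XO/XX/X./..*; (3,1)=+1→OO/.O/XX/XX/..; (4,0)=+1→OO/.O/XX/X./X.; (4,1)=+1→OO/.O/XX/X./.X
ply 4: OO/XO/XX/X./.. is terminal -1 (O); from O./.O/.X/X./.. depth 6

value(O./.O/.X/X./.., X) = +1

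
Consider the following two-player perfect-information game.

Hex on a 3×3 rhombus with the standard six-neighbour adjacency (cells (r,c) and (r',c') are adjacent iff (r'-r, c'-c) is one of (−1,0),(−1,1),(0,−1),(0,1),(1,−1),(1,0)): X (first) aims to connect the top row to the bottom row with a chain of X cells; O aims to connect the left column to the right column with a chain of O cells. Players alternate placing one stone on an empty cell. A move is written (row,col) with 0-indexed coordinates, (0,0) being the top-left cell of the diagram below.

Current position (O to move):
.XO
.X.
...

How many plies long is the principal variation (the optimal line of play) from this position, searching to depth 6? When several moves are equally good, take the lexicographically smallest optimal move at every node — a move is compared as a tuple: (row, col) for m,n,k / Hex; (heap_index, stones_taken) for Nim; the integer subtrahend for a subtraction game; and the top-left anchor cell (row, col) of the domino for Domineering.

ply 1, O at .XO/.X./... | (0,0)=-1→OXO/.X./...*; (1,0)=-1→.XO/OX./...; (1,2)=-1→.XO/.XO/...; (2,0)=-1→.XO/.X./O..; (2,1)=-1→.XO/.X./.O.; (2,2)=-1→.XO/.X./..O
ply 2, X at OXO/.X./... | (1,0)=+1→OXO/XX./...*; (1,2)=+1→OXO/.XX/...; (2,0)=+1→OXO/.X./X..; (2,1)=+1→OXO/.X./.X.; (2,2)=+1→OXO/.X./..X
ply 3, O at OXO/XX./... | (1,2)=-1→OXO/XXO/...*; (2,0)=-1→OXO/XX./O..; (2,1)=-1→OXO/XX./.O.; (2,2)=-1→OXO/XX./..O
ply 4, X at OXO/XXO/... | (2,0)=+1→OXO/XXO/X..*; (2,1)=+1→OXO/XXO/.X.; (2,2)=+1→OXO/XXO/..X
ply 5: OXO/XXO/X.. is terminal -1 (O); from .XO/.X./... depth 6

PV length from [.XO/.X./...]: 4 plies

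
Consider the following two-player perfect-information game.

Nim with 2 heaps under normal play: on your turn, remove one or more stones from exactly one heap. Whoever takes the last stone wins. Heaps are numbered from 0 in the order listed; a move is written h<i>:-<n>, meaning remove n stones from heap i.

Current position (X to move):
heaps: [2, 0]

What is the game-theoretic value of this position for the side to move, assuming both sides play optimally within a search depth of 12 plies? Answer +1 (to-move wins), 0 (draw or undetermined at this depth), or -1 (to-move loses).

p1 X@[(2,0)]: h0:-1[(1,0)]-1 h0:-2[(0,0)]+1*
p2 O@[(0,0)] terminal -1; root [(2,0)] d12

value((2,0), X) = +1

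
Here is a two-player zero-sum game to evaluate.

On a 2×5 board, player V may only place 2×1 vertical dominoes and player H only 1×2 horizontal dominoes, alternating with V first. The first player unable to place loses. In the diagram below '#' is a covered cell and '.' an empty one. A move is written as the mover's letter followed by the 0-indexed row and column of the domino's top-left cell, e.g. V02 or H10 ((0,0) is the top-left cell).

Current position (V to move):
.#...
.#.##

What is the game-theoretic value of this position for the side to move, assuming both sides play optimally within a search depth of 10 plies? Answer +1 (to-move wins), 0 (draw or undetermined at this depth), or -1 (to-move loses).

[.#.../.#.##] V move#1: V00:-1/##.../##.##, V02:+1/.##../.####*
[.##../.####] H move#2: H03:-1/.####/.####*
[.####/.####] V move#3: V00:+1/#####/#####*
[#####/#####] end (terminal -1, H#4); searched .#.../.#.## to 10

value(.#.../.#.##, V) = +1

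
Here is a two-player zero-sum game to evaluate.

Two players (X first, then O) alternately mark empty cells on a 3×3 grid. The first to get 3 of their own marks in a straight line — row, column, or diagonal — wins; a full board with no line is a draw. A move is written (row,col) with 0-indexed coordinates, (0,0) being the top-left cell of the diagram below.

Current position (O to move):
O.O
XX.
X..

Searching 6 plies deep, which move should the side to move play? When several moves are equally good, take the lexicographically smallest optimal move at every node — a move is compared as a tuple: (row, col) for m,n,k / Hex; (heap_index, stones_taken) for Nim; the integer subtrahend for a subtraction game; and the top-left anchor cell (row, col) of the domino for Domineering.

O's best at [O.O/XX./X..]: (0,1)

ply 1, O at O.O/XX./X.. | (0,1)=+1→OOO/XX./X..*; (1,2)=+1→O.O/XXO/X..; (2,1)=-1→O.O/XX./XO.; (2,2)=-1→O.O/XX./X.O
ply 2: OOO/XX./X.. is terminal -1 (X); from O.O/XX./X.. depth 6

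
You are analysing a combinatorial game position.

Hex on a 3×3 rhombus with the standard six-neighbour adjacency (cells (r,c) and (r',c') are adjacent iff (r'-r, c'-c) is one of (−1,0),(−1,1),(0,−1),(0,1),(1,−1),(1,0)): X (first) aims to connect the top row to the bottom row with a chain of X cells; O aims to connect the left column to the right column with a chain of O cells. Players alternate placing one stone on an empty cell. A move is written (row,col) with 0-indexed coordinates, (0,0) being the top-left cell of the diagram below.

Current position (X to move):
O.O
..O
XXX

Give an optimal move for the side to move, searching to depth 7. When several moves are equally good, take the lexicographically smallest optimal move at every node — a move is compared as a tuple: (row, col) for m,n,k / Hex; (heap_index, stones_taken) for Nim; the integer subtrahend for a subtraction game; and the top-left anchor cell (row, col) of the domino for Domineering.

[O.O/..O/XXX] X move#1: (0,1):+1/OXO/..O/XXX*, (1,0):-1/O.O/X.O/XXX, (1,1):-1/O.O/.XO/XXX
[OXO/..O/XXX] O move#2: (1,0):-1/OXO/O.O/XXX*, (1,1):-1/OXO/.OO/XXX
[OXO/O.O/XXX] X move#3: (1,1):+1/OXO/OXO/XXX*
[OXO/OXO/XXX] end (terminal -1, O#4); searched O.O/..O/XXX to 7

X's best at [O.O/..O/XXX]: (0,1)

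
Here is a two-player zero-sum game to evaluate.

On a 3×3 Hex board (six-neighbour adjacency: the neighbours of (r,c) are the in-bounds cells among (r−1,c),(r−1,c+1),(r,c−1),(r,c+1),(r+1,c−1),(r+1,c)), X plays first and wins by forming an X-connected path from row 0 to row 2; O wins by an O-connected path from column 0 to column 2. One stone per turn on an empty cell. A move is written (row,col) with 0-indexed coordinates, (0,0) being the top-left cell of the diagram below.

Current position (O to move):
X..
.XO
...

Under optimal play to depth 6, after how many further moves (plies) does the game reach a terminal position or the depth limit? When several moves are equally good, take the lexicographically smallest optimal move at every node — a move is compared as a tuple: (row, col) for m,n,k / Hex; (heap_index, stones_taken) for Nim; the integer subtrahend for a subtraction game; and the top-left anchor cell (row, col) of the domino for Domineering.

PV length from [X../.XO/...]: 4 plies

ply 1, O at X../.XO/... | (0,1)=-1→XO./.XO/...*; (0,2)=-1→X.O/.XO/...; (1,0)=-1→X../OXO/...; (2,0)=-1→X../.XO/O..; (2,1)=-1→X../.XO/.O.; (2,2)=-1→X../.XO/..O
ply 2, X at XO./.XO/... | (0,2)=+1→XOX/.XO/...*; (1,0)=+1→XO./XXO/...; (2,0)=+1→XO./.XO/X..; (2,1)=+1→XO./.XO/.X.; (2,2)=+1→XO./.XO/..X
ply 3, O at XOX/.XO/... | (1,0)=-1→XOX/OXO/...*; (2,0)=-1→XOX/.XO/O..; (2,1)=-1→XOX/.XO/.O.; (2,2)=-1→XOX/.XO/..O
ply 4, X at XOX/OXO/... | (2,0)=+1→XOX/OXO/X..*; (2,1)=+1→XOX/OXO/.X.; (2,2)=+1→XOX/OXO/..X
ply 5: XOX/OXO/X.. is terminal -1 (O); from X../.XO/... depth 6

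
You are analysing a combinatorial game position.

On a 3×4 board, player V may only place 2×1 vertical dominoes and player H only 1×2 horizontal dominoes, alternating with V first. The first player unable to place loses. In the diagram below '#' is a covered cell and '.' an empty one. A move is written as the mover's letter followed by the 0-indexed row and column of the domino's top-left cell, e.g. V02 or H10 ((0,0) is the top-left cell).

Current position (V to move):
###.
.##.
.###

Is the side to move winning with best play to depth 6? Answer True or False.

V winning at [###./.##./.###]: True

p1 V@[###./.##./.###]: V03[####/.###/.###]+1* V10[###./###./####]+1
p2 H@[####/.###/.###] terminal -1; root [###./.##./.###] d6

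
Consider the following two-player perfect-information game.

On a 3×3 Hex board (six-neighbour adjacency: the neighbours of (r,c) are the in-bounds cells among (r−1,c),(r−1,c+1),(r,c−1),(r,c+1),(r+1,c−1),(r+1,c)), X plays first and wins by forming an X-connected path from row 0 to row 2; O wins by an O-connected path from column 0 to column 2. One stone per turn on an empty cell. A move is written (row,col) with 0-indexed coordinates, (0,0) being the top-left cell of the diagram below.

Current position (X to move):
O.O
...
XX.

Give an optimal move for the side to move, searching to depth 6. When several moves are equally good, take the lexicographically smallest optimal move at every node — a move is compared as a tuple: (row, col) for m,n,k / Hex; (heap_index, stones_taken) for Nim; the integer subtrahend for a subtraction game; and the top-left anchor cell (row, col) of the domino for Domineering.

p1 X@[O.O/.../XX.]: (0,1)[OXO/.../XX.]+1* (1,0)[O.O/X../XX.]-1 (1,1)[O.O/.X./XX.]-1 (1,2)[O.O/..X/XX.]-1 (2,2)[O.O/.../XXX]-1
p2 O@[OXO/.../XX.]: (1,0)[OXO/O../XX.]-1* (1,1)[OXO/.O./XX.]-1 (1,2)[OXO/..O/XX.]-1 (2,2)[OXO/.../XXO]-1
p3 X@[OXO/O../XX.]: (1,1)[OXO/OX./XX.]+1* (1,2)[OXO/O.X/XX.]-1 (2,2)[OXO/O../XXX]-1
p4 O@[OXO/OX./XX.] terminal -1; root [O.O/.../XX.] d6

X's best at [O.O/.../XX.]: (0,1)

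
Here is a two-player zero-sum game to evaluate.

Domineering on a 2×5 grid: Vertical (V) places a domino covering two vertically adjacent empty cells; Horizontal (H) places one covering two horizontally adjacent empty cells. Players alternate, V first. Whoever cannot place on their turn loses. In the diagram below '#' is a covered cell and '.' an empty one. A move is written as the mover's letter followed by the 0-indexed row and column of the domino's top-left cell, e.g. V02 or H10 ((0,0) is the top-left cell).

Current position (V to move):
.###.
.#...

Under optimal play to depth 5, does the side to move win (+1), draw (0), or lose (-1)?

value(.###./.#..., V) = +1

[.###./.#...] V move#1: V00:-1/####./##..., V04:+1/.####/.#..#*
[.####/.#..#] H move#2: H12:-1/.####/.####*
[.####/.####] V move#3: V00:+1/#####/#####*
[#####/#####] end (terminal -1, H#4); searched .###./.#... to 5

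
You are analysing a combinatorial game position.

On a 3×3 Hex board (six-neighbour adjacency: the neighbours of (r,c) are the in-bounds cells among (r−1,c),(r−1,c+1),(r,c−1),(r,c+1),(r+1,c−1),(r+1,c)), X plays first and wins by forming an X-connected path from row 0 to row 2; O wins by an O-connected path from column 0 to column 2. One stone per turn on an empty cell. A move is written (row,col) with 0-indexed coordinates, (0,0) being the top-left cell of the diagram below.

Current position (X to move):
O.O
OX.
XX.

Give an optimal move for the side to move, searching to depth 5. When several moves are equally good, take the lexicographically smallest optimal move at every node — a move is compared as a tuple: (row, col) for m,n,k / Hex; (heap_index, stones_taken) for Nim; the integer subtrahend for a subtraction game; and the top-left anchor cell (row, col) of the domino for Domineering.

p1 X@[O.O/OX./XX.]: (0,1)[OXO/OX./XX.]+1* (1,2)[O.O/OXX/XX.]-1 (2,2)[O.O/OX./XXX]-1
p2 O@[OXO/OX./XX.] terminal -1; root [O.O/OX./XX.] d5

X's best at [O.O/OX./XX.]: (0,1)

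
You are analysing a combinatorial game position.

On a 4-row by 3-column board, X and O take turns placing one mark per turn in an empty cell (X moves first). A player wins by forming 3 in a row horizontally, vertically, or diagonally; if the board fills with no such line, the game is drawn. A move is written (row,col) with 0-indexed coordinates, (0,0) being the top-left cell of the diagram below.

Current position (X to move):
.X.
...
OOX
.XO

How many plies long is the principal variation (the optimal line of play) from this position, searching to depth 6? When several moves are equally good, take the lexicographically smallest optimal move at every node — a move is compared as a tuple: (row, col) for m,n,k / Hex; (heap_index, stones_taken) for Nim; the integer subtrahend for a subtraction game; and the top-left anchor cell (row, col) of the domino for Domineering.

PV length from [.X./.../OOX/.XO]: 6 plies

[.X./.../OOX/.XO] X move#1: (0,0):-1/XX./.../OOX/.XO, (0,2):-1/.XX/.../OOX/.XO, (1,0):+0/.X./X../OOX/.XO*, (1,1):-1/.X./.X./OOX/.XO, (1,2):-1/.X./..X/OOX/.XO, (3,0):-1/.X./.../OOX/XXO
[.X./X../OOX/.XO] O move#2: (0,0):-1/OX./X../OOX/.XO, (0,2):-1/.XO/X../OOX/.XO, (1,1):-1/.X./XO./OOX/.XO, (1,2):+0/.X./X.O/OOX/.XO*, (3,0):-1/.X./X../OOX/OXO
[.X./X.O/OOX/.XO] X move#3: (0,0):-1/XX./X.O/OOX/.XO, (0,2):-1/.XX/X.O/OOX/.XO, (1,1):-1/.X./XXO/OOX/.XO, (3,0):+0/.X./X.O/OOX/XXO*
[.X./X.O/OOX/XXO] O move#4: (0,0):+0/OX./X.O/OOX/XXO*, (0,2):+0/.XO/X.O/OOX/XXO, (1,1):+0/.X./XOO/OOX/XXO
[OX./X.O/OOX/XXO] X move#5: (0,2):+0/OXX/X.O/OOX/XXO*, (1,1):+0/OX./XXO/OOX/XXO
[OXX/X.O/OOX/XXO] O move#6: (1,1):+0/OXX/XOO/OOX/XXO*
[OXX/XOO/OOX/XXO] end (terminal +0, X#7); searched .X./.../OOX/.XO to 6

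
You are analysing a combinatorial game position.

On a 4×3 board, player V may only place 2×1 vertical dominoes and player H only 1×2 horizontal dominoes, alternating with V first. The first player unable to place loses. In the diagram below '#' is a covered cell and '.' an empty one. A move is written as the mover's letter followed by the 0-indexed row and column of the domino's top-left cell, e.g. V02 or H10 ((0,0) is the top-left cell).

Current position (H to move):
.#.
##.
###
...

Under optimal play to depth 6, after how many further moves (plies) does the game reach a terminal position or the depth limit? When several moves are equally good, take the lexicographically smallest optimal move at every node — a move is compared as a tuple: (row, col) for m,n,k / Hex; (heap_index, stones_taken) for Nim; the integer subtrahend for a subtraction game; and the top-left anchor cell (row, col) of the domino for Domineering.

PV length from [.#./##./###/...]: 2 plies

p1 H@[.#./##./###/...]: H30[.#./##./###/##.]-1* H31[.#./##./###/.##]-1
p2 V@[.#./##./###/##.]: V02[.##/###/###/##.]+1*
p3 H@[.##/###/###/##.] terminal -1; root [.#./##./###/...] d6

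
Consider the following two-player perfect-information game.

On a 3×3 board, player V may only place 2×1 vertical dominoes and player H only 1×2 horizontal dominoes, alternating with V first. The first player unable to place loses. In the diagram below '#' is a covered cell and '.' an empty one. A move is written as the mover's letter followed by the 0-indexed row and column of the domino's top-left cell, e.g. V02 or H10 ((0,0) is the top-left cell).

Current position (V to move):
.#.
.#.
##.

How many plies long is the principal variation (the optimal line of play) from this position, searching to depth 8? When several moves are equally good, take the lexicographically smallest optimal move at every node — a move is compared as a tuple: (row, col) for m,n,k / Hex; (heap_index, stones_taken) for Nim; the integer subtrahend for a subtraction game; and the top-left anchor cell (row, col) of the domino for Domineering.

ply 1, V at .#./.#./##. | V00=+1→##./##./##.*; V02=+1→.##/.##/##.; V12=+1→.#./.##/###
ply 2: ##./##./##. is terminal -1 (H); from .#./.#./##. depth 8

PV length from [.#./.#./##.]: 1 ply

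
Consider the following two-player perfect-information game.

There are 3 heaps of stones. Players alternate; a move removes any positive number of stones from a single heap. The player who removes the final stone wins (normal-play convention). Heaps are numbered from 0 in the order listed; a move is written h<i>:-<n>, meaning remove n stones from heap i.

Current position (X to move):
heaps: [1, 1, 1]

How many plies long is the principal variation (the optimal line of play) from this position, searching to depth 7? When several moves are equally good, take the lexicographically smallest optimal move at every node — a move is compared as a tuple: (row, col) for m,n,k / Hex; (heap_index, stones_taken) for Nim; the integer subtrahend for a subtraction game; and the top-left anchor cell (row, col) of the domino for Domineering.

PV length from [(1,1,1)]: 3 plies

p1 X@[(1,1,1)]: h0:-1[(0,1,1)]+1* h1:-1[(1,0,1)]+1 h2:-1[(1,1,0)]+1
p2 O@[(0,1,1)]: h1:-1[(0,0,1)]-1* h2:-1[(0,1,0)]-1
p3 X@[(0,0,1)]: h2:-1[(0,0,0)]+1*
p4 O@[(0,0,0)] terminal -1; root [(1,1,1)] d7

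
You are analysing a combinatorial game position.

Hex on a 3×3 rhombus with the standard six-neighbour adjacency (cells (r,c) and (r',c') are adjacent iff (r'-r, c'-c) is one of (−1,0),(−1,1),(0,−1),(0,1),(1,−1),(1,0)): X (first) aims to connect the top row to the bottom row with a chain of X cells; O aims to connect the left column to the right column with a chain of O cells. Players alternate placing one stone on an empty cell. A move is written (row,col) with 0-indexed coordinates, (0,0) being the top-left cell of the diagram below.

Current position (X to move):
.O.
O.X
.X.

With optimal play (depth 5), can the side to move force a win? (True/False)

X winning at [.O./O.X/.X.]: True

p1 X@[.O./O.X/.X.]: (0,0)[XO./O.X/.X.]-1 (0,2)[.OX/O.X/.X.]+1* (1,1)[.O./OXX/.X.]-1 (2,0)[.O./O.X/XX.]-1 (2,2)[.O./O.X/.XX]-1
p2 O@[.OX/O.X/.X.] terminal -1; root [.O./O.X/.X.] d5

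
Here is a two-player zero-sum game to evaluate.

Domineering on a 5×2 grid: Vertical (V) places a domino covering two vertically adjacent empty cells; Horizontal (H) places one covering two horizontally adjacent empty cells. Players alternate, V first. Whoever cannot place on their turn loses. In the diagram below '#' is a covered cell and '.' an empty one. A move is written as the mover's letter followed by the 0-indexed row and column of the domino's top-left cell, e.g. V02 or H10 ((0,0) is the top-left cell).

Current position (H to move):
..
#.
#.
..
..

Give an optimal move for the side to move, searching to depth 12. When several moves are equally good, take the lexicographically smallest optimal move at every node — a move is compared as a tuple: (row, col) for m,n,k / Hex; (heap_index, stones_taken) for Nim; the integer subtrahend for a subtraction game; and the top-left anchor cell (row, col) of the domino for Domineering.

[../#./#./../..] H move#1: H00:-1/##/#./#./../.., H30:+1/../#./#./##/..*, H40:+1/../#./#./../##
[../#./#./##/..] V move#2: V01:-1/.#/##/#./##/..*, V11:-1/../##/##/##/..
[.#/##/#./##/..] H move#3: H40:+1/.#/##/#./##/##*
[.#/##/#./##/##] end (terminal -1, V#4); searched ../#./#./../.. to 12

H's best at [../#./#./../..]: H30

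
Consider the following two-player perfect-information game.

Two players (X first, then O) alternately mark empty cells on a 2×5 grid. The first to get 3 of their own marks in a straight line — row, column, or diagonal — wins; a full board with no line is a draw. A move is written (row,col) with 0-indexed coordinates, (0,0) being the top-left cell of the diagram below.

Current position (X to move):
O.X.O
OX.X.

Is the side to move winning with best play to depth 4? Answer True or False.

ply 1, X at O.X.O/OX.X. | (0,1)=+1→OXX.O/OX.X.*; (0,3)=+1→O.XXO/OX.X.; (1,2)=+1→O.X.O/OXXX.; (1,4)=+0→O.X.O/OX.XX
ply 2, O at OXX.O/OX.X. | (0,3)=-1→OXXOO/OX.X.*; (1,2)=-1→OXX.O/OXOX.; (1,4)=-1→OXX.O/OX.XO
ply 3, X at OXXOO/OX.X. | (1,2)=+1→OXXOO/OXXX.*; (1,4)=+0→OXXOO/OX.XX
ply 4: OXXOO/OXXX. is terminal -1 (O); from O.X.O/OX.X. depth 4

X winning at [O.X.O/OX.X.]: True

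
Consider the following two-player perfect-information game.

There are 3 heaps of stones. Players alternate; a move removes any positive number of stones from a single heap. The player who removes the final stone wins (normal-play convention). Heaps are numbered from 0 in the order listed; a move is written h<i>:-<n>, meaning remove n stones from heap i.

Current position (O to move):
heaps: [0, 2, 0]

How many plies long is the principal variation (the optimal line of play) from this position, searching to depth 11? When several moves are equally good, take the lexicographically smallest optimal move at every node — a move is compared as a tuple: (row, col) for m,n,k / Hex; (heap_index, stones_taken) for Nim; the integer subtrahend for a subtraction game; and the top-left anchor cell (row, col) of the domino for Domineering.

ply 1, O at (0,2,0) | h1:-1=-1→(0,1,0); h1:-2=+1→(0,0,0)*
ply 2: (0,0,0) is terminal -1 (X); from (0,2,0) depth 11

PV length from [(0,2,0)]: 1 ply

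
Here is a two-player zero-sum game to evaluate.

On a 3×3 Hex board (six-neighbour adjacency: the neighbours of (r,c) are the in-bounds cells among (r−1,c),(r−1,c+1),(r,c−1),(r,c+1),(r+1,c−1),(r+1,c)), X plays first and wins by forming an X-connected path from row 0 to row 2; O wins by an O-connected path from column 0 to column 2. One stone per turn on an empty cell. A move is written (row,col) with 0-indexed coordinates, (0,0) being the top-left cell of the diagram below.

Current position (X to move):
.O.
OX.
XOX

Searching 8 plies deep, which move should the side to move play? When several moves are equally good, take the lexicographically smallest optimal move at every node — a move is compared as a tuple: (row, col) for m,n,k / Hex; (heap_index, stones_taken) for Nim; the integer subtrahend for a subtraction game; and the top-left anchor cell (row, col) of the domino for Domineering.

[.O./OX./XOX] X move#1: (0,0):-1/XO./OX./XOX, (0,2):+1/.OX/OX./XOX*, (1,2):-1/.O./OXX/XOX
[.OX/OX./XOX] end (terminal -1, O#2); searched .O./OX./XOX to 8

X's best at [.O./OX./XOX]: (0,2)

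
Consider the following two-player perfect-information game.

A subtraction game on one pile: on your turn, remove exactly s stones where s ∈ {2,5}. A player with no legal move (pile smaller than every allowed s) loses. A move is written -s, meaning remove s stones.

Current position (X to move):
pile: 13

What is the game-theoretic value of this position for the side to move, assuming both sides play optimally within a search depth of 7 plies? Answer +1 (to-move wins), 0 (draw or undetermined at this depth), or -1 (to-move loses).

p1 X@[13]: -2[11]+1* -5[8]+1
p2 O@[11]: -2[9]-1* -5[6]-1
p3 X@[9]: -2[7]+1* -5[4]+1
p4 O@[7]: -2[5]-1* -5[2]-1
p5 X@[5]: -2[3]-1 -5[0]+1*
p6 O@[0] terminal -1; root [13] d7

value(13, X) = +1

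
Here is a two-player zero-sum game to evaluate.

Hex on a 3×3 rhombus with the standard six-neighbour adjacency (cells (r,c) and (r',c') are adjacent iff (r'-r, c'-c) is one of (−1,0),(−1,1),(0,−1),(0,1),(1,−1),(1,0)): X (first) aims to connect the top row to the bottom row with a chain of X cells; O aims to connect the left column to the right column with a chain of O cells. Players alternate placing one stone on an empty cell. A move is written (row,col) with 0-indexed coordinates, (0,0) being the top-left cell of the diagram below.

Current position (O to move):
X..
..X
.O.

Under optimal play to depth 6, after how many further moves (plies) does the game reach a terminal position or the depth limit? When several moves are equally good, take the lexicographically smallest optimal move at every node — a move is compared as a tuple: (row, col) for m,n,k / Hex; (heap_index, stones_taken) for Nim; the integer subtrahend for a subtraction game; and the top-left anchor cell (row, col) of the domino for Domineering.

PV length from [X../..X/.O.]: 5 plies

ply 1, O at X../..X/.O. | (0,1)=-1→XO./..X/.O.; (0,2)=-1→X.O/..X/.O.; (1,0)=-1→X../O.X/.O.; (1,1)=+1→X../.OX/.O.*; (2,0)=-1→X../..X/OO.; (2,2)=-1→X../..X/.OO
ply 2, X at X../.OX/.O. | (0,1)=-1→XX./.OX/.O.*; (0,2)=-1→X.X/.OX/.O.; (1,0)=-1→X../XOX/.O.; (2,0)=-1→X../.OX/XO.; (2,2)=-1→X../.OX/.OX
ply 3, O at XX./.OX/.O. | (0,2)=+1→XXO/.OX/.O.*; (1,0)=+1→XX./OOX/.O.; (2,0)=+1→XX./.OX/OO.; (2,2)=+1→XX./.OX/.OO
ply 4, X at XXO/.OX/.O. | (1,0)=-1→XXO/XOX/.O.*; (2,0)=-1→XXO/.OX/XO.; (2,2)=-1→XXO/.OX/.OX
ply 5, O at XXO/XOX/.O. | (2,0)=+1→XXO/XOX/OO.*; (2,2)=-1→XXO/XOX/.OO
ply 6: XXO/XOX/OO. is terminal -1 (X); from X../..X/.O. depth 6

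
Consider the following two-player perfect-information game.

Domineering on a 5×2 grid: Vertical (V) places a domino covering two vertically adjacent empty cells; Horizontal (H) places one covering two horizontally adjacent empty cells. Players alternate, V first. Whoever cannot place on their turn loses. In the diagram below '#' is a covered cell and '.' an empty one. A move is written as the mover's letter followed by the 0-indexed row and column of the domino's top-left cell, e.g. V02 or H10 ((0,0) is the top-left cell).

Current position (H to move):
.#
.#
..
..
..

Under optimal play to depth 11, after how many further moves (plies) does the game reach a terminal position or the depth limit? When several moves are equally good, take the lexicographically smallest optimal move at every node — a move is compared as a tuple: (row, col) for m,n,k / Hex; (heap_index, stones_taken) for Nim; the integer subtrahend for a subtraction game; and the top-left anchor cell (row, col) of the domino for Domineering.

PV length from [.#/.#/../../..]: 3 plies

p1 H@[.#/.#/../../..]: H20[.#/.#/##/../..]-1 H30[.#/.#/../##/..]+1* H40[.#/.#/../../##]-1
p2 V@[.#/.#/../##/..]: V00[##/##/../##/..]-1* V10[.#/##/#./##/..]-1
p3 H@[##/##/../##/..]: H20[##/##/##/##/..]+1* H40[##/##/../##/##]+1
p4 V@[##/##/##/##/..] terminal -1; root [.#/.#/../../..] d11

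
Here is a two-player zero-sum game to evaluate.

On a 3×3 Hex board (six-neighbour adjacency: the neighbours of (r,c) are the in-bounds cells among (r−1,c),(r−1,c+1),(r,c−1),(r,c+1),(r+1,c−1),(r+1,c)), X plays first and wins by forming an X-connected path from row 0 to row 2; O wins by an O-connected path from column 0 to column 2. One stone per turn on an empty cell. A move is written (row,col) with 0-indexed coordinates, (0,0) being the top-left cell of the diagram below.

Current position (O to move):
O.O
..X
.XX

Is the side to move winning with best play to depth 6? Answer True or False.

O winning at [O.O/..X/.XX]: True

[O.O/..X/.XX] O move#1: (0,1):+1/OOO/..X/.XX*, (1,0):+1/O.O/O.X/.XX, (1,1):+1/O.O/.OX/.XX, (2,0):+1/O.O/..X/OXX
[OOO/..X/.XX] end (terminal -1, X#2); searched O.O/..X/.XX to 6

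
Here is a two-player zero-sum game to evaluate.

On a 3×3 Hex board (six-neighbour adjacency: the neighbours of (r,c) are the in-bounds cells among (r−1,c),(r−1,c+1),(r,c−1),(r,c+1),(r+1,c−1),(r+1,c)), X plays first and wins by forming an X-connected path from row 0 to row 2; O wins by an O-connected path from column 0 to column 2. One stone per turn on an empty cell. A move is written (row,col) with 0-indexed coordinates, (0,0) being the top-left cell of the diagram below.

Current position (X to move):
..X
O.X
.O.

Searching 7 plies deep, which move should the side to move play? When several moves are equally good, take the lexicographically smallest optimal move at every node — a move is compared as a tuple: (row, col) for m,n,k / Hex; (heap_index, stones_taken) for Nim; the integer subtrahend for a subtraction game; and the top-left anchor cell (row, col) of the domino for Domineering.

X's best at [..X/O.X/.O.]: (1,1)

[..X/O.X/.O.] X move#1: (0,0):-1/X.X/O.X/.O., (0,1):-1/.XX/O.X/.O., (1,1):+1/..X/OXX/.O.*, (2,0):+1/..X/O.X/XO., (2,2):+1/..X/O.X/.OX
[..X/OXX/.O.] O move#2: (0,0):-1/O.X/OXX/.O.*, (0,1):-1/.OX/OXX/.O., (2,0):-1/..X/OXX/OO., (2,2):-1/..X/OXX/.OO
[O.X/OXX/.O.] X move#3: (0,1):+1/OXX/OXX/.O.*, (2,0):+1/O.X/OXX/XO., (2,2):+1/O.X/OXX/.OX
[OXX/OXX/.O.] O move#4: (2,0):-1/OXX/OXX/OO.*, (2,2):-1/OXX/OXX/.OO
[OXX/OXX/OO.] X move#5: (2,2):+1/OXX/OXX/OOX*
[OXX/OXX/OOX] end (terminal -1, O#6); searched ..X/O.X/.O. to 7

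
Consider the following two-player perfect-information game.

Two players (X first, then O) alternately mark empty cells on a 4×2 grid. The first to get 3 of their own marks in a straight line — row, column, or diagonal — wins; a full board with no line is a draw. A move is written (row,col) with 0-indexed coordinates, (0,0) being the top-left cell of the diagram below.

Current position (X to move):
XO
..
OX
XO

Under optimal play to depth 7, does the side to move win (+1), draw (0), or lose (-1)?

p1 X@[XO/../OX/XO]: (1,0)[XO/X./OX/XO]+0* (1,1)[XO/.X/OX/XO]+0
p2 O@[XO/X./OX/XO]: (1,1)[XO/XO/OX/XO]+0*
p3 X@[XO/XO/OX/XO] terminal +0; root [XO/../OX/XO] d7

value(XO/../OX/XO, X) = 0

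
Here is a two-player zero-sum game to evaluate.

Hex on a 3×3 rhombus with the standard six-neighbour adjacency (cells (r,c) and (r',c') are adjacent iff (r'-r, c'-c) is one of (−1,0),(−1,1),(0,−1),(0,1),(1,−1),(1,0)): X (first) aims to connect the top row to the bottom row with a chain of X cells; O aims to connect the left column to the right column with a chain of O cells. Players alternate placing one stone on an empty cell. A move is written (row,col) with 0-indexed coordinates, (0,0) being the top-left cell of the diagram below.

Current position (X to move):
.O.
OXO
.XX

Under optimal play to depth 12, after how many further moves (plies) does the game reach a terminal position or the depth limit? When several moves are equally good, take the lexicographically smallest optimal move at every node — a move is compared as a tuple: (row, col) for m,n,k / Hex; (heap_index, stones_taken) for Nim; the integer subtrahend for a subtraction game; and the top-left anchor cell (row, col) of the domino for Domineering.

PV length from [.O./OXO/.XX]: 1 ply

[.O./OXO/.XX] X move#1: (0,0):-1/XO./OXO/.XX, (0,2):+1/.OX/OXO/.XX*, (2,0):-1/.O./OXO/XXX
[.OX/OXO/.XX] end (terminal -1, O#2); searched .O./OXO/.XX to 12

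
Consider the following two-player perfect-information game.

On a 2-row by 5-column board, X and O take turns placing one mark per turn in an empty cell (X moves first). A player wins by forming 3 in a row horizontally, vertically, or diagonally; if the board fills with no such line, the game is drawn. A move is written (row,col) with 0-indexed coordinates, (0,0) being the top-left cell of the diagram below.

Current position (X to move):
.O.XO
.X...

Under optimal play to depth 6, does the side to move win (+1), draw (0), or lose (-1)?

value(.O.XO/.X..., X) = +1

ply 1, X at .O.XO/.X... | (0,0)=+0→XO.XO/.X...; (0,2)=+0→.OXXO/.X...; (1,0)=+0→.O.XO/XX...; (1,2)=+1→.O.XO/.XX..*; (1,3)=+0→.O.XO/.X.X.; (1,4)=+0→.O.XO/.X..X
ply 2, O at .O.XO/.XX.. | (0,0)=-1→OO.XO/.XX..*; (0,2)=-1→.OOXO/.XX..; (1,0)=-1→.O.XO/OXX..; (1,3)=-1→.O.XO/.XXO.; (1,4)=-1→.O.XO/.XX.O
ply 3, X at OO.XO/.XX.. | (0,2)=+1→OOXXO/.XX..*; (1,0)=+1→OO.XO/XXX..; (1,3)=+1→OO.XO/.XXX.; (1,4)=-1→OO.XO/.XX.X
ply 4, O at OOXXO/.XX.. | (1,0)=-1→OOXXO/OXX..*; (1,3)=-1→OOXXO/.XXO.; (1,4)=-1→OOXXO/.XX.O
ply 5, X at OOXXO/OXX.. | (1,3)=+1→OOXXO/OXXX.*; (1,4)=+0→OOXXO/OXX.X
ply 6: OOXXO/OXXX. is terminal -1 (O); from .O.XO/.X... depth 6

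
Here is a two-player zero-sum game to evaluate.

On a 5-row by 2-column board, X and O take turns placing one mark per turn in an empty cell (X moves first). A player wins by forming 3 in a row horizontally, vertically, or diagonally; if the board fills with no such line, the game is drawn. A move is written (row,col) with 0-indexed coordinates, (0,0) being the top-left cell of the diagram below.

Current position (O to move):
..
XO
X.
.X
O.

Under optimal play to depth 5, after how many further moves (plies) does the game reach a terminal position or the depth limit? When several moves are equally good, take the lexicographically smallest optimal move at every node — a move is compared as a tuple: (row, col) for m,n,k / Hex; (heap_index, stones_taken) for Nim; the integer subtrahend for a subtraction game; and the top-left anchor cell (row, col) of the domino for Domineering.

p1 O@[../XO/X./.X/O.]: (0,0)[O./XO/X./.X/O.]-1* (0,1)[.O/XO/X./.X/O.]-1 (2,1)[../XO/XO/.X/O.]-1 (3,0)[../XO/X./OX/O.]-1 (4,1)[../XO/X./.X/OO]-1
p2 X@[O./XO/X./.X/O.]: (0,1)[OX/XO/X./.X/O.]+0 (2,1)[O./XO/XX/.X/O.]+1* (3,0)[O./XO/X./XX/O.]+1 (4,1)[O./XO/X./.X/OX]+1
p3 O@[O./XO/XX/.X/O.]: (0,1)[OO/XO/XX/.X/O.]-1* (3,0)[O./XO/XX/OX/O.]-1 (4,1)[O./XO/XX/.X/OO]-1
p4 X@[OO/XO/XX/.X/O.]: (3,0)[OO/XO/XX/XX/O.]+1* (4,1)[OO/XO/XX/.X/OX]+1
p5 O@[OO/XO/XX/XX/O.] terminal -1; root [../XO/X./.X/O.] d5

PV length from [../XO/X./.X/O.]: 4 plies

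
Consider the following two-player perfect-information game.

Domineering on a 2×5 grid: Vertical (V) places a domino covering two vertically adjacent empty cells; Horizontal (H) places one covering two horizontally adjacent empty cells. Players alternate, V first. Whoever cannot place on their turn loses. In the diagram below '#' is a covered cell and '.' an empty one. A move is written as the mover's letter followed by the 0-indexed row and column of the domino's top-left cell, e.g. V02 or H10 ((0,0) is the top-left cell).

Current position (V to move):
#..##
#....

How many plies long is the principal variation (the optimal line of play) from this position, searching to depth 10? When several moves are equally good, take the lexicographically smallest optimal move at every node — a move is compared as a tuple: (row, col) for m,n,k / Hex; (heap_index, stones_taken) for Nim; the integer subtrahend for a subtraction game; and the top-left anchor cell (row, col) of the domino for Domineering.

p1 V@[#..##/#....]: V01[##.##/##...]-1 V02[#.###/#.#..]+1*
p2 H@[#.###/#.#..]: H13[#.###/#.###]-1*
p3 V@[#.###/#.###]: V01[#####/#####]+1*
p4 H@[#####/#####] terminal -1; root [#..##/#....] d10

PV length from [#..##/#....]: 3 plies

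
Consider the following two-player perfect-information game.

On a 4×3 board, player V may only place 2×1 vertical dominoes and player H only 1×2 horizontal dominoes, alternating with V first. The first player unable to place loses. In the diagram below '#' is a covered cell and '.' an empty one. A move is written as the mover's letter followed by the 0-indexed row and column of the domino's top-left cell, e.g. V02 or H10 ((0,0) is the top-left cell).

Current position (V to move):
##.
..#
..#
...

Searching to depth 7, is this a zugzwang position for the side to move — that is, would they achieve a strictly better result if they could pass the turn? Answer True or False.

p1 V@[##./..#/..#/...]: V10[##./#.#/#.#/...]+1* V11[##./.##/.##/...]+1 V20[##./..#/#.#/#..]+1 V21[##./..#/.##/.#.]+1
p2 H@[##./#.#/#.#/...]: H30[##./#.#/#.#/##.]-1* H31[##./#.#/#.#/.##]-1
p3 V@[##./#.#/#.#/##.]: V11[##./###/###/##.]+1*
p4 H@[##./###/###/##.] terminal -1; root [##./..#/..#/...] d7
if V skipped the turn, H would face:
~ p1 H@[##./..#/..#/...]: H10[##./###/..#/...]-1 H20[##./..#/###/...]+1* H30[##./..#/..#/##.]-1 H31[##./..#/..#/.##]-1
~ p2 V@[##./..#/###/...] terminal -1; root [##./..#/..#/...] d7
compare (V): move=+1 vs pass=-1

zugzwang(##./..#/..#/..., V) = False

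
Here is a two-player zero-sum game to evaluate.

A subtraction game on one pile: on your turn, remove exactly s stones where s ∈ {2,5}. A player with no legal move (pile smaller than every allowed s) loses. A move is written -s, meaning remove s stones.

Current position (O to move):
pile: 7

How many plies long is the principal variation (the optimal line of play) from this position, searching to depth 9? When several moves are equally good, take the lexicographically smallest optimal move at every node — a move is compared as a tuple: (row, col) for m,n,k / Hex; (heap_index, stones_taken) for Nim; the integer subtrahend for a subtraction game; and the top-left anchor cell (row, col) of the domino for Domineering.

PV length from [7]: 2 plies

p1 O@[7]: -2[5]-1* -5[2]-1
p2 X@[5]: -2[3]-1 -5[0]+1*
p3 O@[0] terminal -1; root [7] d9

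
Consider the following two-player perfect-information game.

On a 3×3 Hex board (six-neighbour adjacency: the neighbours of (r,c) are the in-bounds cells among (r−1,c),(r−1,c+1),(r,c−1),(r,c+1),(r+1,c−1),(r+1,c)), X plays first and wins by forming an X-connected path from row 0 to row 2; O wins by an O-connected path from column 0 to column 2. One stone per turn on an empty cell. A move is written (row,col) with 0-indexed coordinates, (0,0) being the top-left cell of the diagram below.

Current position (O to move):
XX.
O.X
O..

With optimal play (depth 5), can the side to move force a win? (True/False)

O winning at [XX./O.X/O..]: False

p1 O@[XX./O.X/O..]: (0,2)[XXO/O.X/O..]-1* (1,1)[XX./OOX/O..]-1 (2,1)[XX./O.X/OO.]-1 (2,2)[XX./O.X/O.O]-1
p2 X@[XXO/O.X/O..]: (1,1)[XXO/OXX/O..]+1* (2,1)[XXO/O.X/OX.]-1 (2,2)[XXO/O.X/O.X]-1
p3 O@[XXO/OXX/O..]: (2,1)[XXO/OXX/OO.]-1* (2,2)[XXO/OXX/O.O]-1
p4 X@[XXO/OXX/OO.]: (2,2)[XXO/OXX/OOX]+1*
p5 O@[XXO/OXX/OOX] terminal -1; root [XX./O.X/O..] d5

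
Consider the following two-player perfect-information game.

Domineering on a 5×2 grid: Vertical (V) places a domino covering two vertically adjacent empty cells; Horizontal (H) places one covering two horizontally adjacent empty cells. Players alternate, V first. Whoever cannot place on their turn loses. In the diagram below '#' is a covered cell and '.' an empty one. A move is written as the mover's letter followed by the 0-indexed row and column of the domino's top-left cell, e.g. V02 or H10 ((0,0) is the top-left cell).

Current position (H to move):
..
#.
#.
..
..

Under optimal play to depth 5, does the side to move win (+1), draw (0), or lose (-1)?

value(../#./#./../.., H) = +1

ply 1, H at ../#./#./../.. | H00=-1→##/#./#./../..; H30=+1→../#./#./##/..*; H40=+1→../#./#./../##
ply 2, V at ../#./#./##/.. | V01=-1→.#/##/#./##/..*; V11=-1→../##/##/##/..
ply 3, H at .#/##/#./##/.. | H40=+1→.#/##/#./##/##*
ply 4: .#/##/#./##/## is terminal -1 (V); from ../#./#./../.. depth 5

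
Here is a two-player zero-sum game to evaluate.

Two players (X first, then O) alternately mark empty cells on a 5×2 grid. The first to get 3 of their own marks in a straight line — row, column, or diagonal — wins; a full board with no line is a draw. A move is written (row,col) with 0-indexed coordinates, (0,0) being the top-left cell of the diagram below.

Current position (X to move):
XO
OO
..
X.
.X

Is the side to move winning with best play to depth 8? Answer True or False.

p1 X@[XO/OO/../X./.X]: (2,0)[XO/OO/X./X./.X]-1 (2,1)[XO/OO/.X/X./.X]+0* (3,1)[XO/OO/../XX/.X]-1 (4,0)[XO/OO/../X./XX]-1
p2 O@[XO/OO/.X/X./.X]: (2,0)[XO/OO/OX/X./.X]-1 (3,1)[XO/OO/.X/XO/.X]+0* (4,0)[XO/OO/.X/X./OX]-1
p3 X@[XO/OO/.X/XO/.X]: (2,0)[XO/OO/XX/XO/.X]+0* (4,0)[XO/OO/.X/XO/XX]+0
p4 O@[XO/OO/XX/XO/.X]: (4,0)[XO/OO/XX/XO/OX]+0*
p5 X@[XO/OO/XX/XO/OX] terminal +0; root [XO/OO/../X./.X] d8

X winning at [XO/OO/../X./.X]: False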